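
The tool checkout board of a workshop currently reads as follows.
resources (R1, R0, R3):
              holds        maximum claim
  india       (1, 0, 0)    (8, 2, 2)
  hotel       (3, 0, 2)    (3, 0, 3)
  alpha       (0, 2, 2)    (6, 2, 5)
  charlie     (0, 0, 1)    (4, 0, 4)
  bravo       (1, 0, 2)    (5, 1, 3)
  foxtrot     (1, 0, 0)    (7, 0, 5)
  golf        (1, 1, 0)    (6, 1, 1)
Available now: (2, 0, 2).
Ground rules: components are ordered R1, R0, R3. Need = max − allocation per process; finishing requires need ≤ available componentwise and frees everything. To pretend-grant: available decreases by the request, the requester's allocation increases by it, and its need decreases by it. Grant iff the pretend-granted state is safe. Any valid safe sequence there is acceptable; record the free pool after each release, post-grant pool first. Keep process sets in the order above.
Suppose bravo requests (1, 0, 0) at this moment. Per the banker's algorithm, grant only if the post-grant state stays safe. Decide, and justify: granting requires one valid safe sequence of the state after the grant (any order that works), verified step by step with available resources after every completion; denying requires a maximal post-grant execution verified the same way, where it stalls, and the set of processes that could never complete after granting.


DENY. Granting would leave the state unsafe.
Key observation: after hotel, charlie the pool peaks at (4, 0, 5), and each blocked process is short somewhere: india on R1, R0; alpha on R1; bravo on R0; foxtrot on R1; golf on R1.
Pretend the grant happened; the run hotel, charlie goes as far as possible. Step-by-step check:
  pool = (1, 0, 2)
  hotel needs (0, 0, 1) <= (1, 0, 2) -> finishes; pool += (3, 0, 2) = (4, 0, 4)
  charlie needs (4, 0, 3) <= (4, 0, 4) -> finishes; pool += (0, 0, 1) = (4, 0, 5)
  india cannot run: need (7, 2, 2) vs free (4, 0, 5) (insufficient R1 and R0)
  alpha cannot run: need (6, 0, 3) vs free (4, 0, 5) (insufficient R1)
  bravo cannot run: need (3, 1, 1) vs free (4, 0, 5) (insufficient R0)
  foxtrot cannot run: need (6, 0, 5) vs free (4, 0, 5) (insufficient R1)
  golf cannot run: need (5, 0, 1) vs free (4, 0, 5) (insufficient R1)
Had the request been granted, india, alpha, bravo, foxtrot and golf could never finish.


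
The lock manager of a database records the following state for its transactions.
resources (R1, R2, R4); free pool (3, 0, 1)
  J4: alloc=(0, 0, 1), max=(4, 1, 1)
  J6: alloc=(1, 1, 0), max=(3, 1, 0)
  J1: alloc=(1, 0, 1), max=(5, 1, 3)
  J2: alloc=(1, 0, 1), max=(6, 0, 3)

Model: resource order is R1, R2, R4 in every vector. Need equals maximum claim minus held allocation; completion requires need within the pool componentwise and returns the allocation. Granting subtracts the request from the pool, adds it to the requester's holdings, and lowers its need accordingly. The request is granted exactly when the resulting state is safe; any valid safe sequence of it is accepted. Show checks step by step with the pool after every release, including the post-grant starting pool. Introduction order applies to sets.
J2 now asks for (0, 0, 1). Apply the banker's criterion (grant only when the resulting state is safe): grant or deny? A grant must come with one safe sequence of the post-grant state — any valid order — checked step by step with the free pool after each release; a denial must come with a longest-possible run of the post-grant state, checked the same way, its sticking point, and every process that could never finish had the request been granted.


DENY: after the grant no complete ordering would exist.
Key observation: after J6, J4 the pool peaks at (4, 1, 1), and each blocked process is short somewhere: J1 on R4; J2 on R1.
After a pretend grant, a maximal execution: J6, J4 — then nothing else fits. Step-by-step check:
  pool = (3, 0, 0)
  J6 needs (2, 0, 0) <= (3, 0, 0) -> finishes; pool += (1, 1, 0) = (4, 1, 0)
  J4 needs (4, 1, 0) <= (4, 1, 0) -> finishes; pool += (0, 0, 1) = (4, 1, 1)
  J1 cannot run: need (4, 1, 2) vs free (4, 1, 1) (insufficient R4)
  J2 cannot run: need (5, 0, 1) vs free (4, 1, 1) (insufficient R1)
Post-grant, the permanently blocked set is J1 and J2.


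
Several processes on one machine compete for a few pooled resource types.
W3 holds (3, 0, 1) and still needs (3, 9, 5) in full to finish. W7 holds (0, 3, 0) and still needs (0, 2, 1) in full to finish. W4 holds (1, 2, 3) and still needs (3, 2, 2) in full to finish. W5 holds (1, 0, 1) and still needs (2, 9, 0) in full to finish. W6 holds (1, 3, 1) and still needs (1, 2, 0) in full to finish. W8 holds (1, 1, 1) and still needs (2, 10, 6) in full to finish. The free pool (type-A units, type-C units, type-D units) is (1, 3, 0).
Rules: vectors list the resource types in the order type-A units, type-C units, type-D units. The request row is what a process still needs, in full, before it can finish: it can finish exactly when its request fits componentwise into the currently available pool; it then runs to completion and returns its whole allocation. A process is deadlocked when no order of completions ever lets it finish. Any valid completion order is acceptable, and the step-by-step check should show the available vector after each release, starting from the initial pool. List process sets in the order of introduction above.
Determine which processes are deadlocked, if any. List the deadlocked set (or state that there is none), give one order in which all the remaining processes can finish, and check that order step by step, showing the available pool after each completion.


Nothing here is deadlocked.
Key observation: W6 leads a chain of completions in which each release enables another process.
The rest can finish in the order W6, W7, W5, W4, W3, W8. Check, step by step:
  pool = (1, 3, 0)
  W6 needs (1, 2, 0) <= (1, 3, 0) -> finishes; pool += (1, 3, 1) = (2, 6, 1)
  W7 needs (0, 2, 1) <= (2, 6, 1) -> finishes; pool += (0, 3, 0) = (2, 9, 1)
  W5 needs (2, 9, 0) <= (2, 9, 1) -> finishes; pool += (1, 0, 1) = (3, 9, 2)
  W4 needs (3, 2, 2) <= (3, 9, 2) -> finishes; pool += (1, 2, 3) = (4, 11, 5)
  W3 needs (3, 9, 5) <= (4, 11, 5) -> finishes; pool += (3, 0, 1) = (7, 11, 6)
  W8 needs (2, 10, 6) <= (7, 11, 6) -> finishes; pool += (1, 1, 1) = (8, 12, 7)


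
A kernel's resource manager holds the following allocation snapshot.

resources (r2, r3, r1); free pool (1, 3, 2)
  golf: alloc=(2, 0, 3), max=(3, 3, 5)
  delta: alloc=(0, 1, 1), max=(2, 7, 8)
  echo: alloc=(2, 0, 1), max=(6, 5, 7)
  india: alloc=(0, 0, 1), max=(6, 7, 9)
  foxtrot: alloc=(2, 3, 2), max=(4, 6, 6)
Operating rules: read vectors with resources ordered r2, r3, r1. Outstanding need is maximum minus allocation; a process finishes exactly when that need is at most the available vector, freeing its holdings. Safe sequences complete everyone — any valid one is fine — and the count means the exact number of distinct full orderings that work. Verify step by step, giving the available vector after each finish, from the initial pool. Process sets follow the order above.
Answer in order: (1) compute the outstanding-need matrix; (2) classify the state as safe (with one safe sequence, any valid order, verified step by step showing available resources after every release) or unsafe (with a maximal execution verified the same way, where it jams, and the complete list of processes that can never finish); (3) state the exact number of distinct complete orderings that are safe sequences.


(1) Outstanding need per process (order r2, r3, r1):
  golf: (1, 3, 2)
  delta: (2, 6, 7)
  echo: (4, 5, 6)
  india: (6, 7, 8)
  foxtrot: (2, 3, 4)
(2) SAFE — a valid safe sequence is golf, foxtrot, echo, delta, india.
Key observation: the first exact fit in this order is golf — it needs (1, 3, 2) with (1, 3, 2) free, meeting a requested resource to the last unit.
Walking it through:
  pool = (1, 3, 2)
  golf: need (1, 3, 2) fits (1, 3, 2); releases (2, 0, 3), pool now (3, 3, 5)
  foxtrot: need (2, 3, 4) fits (3, 3, 5); releases (2, 3, 2), pool now (5, 6, 7)
  echo: need (4, 5, 6) fits (5, 6, 7); releases (2, 0, 1), pool now (7, 6, 8)
  delta: need (2, 6, 7) fits (7, 6, 8); releases (0, 1, 1), pool now (7, 7, 9)
  india: need (6, 7, 8) fits (7, 7, 9); releases (0, 0, 1), pool now (7, 7, 10)
(3) The exact count: 2 of the possible complete orderings are safe sequences.


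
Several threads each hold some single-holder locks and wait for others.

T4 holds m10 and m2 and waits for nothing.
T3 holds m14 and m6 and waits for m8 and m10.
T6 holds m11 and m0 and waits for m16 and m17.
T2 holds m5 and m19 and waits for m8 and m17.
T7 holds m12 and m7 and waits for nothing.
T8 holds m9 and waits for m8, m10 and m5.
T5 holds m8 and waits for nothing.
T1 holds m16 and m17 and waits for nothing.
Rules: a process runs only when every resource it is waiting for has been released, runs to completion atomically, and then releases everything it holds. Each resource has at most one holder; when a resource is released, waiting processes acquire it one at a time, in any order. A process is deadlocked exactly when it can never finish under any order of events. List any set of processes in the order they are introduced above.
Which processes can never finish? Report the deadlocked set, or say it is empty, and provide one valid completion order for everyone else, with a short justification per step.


No process is deadlocked.
Key observation: the wait graph is acyclic; completion cascades from the unblocked processes through everyone else.
The rest can finish in the order T5, T1, T6, T4, T2, T7, T8, T3.
Verifying each step:
  T5 waits on nothing -> runs at once and releases m8
  T1 waits on nothing -> runs at once and releases m16 and m17
  run T6 (all its waits — m16 and m17 — are resolved); releases m11 and m0
  T4 waits on nothing -> runs at once and releases m10 and m2
  run T2 (all its waits — m8 and m17 — are resolved); releases m5 and m19
  T7 waits on nothing -> runs at once and releases m12 and m7
  run T8 (all its waits — m8, m10 and m5 — are resolved); releases m9
  run T3 (all its waits — m8 and m10 — are resolved); releases m14 and m6


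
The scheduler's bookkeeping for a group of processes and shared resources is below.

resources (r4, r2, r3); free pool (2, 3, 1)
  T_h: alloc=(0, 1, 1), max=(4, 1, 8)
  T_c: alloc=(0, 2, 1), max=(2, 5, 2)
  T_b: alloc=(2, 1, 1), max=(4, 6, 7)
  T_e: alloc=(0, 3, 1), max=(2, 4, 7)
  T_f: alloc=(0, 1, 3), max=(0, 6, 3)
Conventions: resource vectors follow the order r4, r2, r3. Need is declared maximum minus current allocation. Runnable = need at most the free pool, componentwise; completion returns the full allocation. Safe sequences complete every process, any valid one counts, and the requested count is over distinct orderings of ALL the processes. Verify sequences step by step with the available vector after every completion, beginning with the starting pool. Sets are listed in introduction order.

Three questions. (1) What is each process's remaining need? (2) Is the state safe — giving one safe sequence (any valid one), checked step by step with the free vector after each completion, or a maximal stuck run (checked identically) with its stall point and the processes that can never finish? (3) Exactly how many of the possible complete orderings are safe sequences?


(1) Outstanding need per process (order r4, r2, r3):
  T_h: (4, 0, 7)
  T_c: (2, 3, 1)
  T_b: (2, 5, 6)
  T_e: (2, 1, 6)
  T_f: (0, 5, 0)
(2) UNSAFE — no complete ordering exists.
Key observation: r3 is the bottleneck — with T_c, T_f done the pool holds (2, 6, 5), short of every remaining need.
A maximal execution: T_c, T_f — then nothing else fits. Step-by-step check:
  pool = (2, 3, 1)
  run T_c (needs (2, 3, 1), free (2, 3, 1)); after release of (0, 2, 1) the pool is (2, 5, 2)
  run T_f (needs (0, 5, 0), free (2, 5, 2)); after release of (0, 1, 3) the pool is (2, 6, 5)
  T_h still needs (4, 0, 7) but only (2, 6, 5) is free — short on r4 and r3
  T_b still needs (2, 5, 6) but only (2, 6, 5) is free — short on r3
  T_e still needs (2, 1, 6) but only (2, 6, 5) is free — short on r3
Never able to finish: T_h, T_b and T_e.
(3) Precisely 0 of the possible complete orderings are safe sequences.


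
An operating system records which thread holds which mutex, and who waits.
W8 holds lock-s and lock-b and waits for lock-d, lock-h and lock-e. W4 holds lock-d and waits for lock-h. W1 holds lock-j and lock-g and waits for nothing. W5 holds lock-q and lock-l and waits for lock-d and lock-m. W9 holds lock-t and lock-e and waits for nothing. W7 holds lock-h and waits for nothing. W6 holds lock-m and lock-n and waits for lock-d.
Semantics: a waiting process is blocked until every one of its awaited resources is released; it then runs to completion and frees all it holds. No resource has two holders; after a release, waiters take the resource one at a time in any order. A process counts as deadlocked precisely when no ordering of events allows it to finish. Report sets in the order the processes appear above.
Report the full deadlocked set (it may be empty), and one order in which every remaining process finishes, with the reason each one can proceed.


No process is deadlocked.
Key observation: the wait relation is loop-free; peeling off processes with no waits unwinds the whole state.
The rest can finish in the order W7, W1, W4, W9, W8, W6, W5.
Verifying each step:
  W7 waits on nothing -> runs at once and releases lock-h
  W1 waits on nothing -> runs at once and releases lock-j and lock-g
  W4 waits on lock-h — all released -> runs and releases lock-d
  W9 waits on nothing -> runs at once and releases lock-t and lock-e
  W8 waits on lock-d, lock-h and lock-e — all released -> runs and releases lock-s and lock-b
  W6 waits on lock-d — all released -> runs and releases lock-m and lock-n
  W5 waits on lock-d and lock-m — all released -> runs and releases lock-q and lock-l


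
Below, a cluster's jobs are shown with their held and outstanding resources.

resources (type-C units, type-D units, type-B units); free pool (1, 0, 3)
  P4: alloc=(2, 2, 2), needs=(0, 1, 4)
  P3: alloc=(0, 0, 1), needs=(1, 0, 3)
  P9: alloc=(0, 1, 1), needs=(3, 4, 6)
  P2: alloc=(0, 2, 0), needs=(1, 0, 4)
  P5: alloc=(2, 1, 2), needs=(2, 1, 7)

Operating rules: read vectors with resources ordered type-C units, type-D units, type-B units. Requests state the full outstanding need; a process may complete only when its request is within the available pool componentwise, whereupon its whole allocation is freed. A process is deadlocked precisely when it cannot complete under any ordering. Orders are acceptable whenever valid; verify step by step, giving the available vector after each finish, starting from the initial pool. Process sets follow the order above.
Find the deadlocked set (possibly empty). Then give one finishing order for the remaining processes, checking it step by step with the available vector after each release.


No process is deadlocked.
Key observation: starting with P3, each completion frees enough for the next — no one is permanently blocked.
The rest can finish in the order P3, P2, P4, P9, P5. Step-by-step check:
  pool = (1, 0, 3)
  P3 needs (1, 0, 3) <= (1, 0, 3) -> finishes; pool += (0, 0, 1) = (1, 0, 4)
  P2 needs (1, 0, 4) <= (1, 0, 4) -> finishes; pool += (0, 2, 0) = (1, 2, 4)
  P4 needs (0, 1, 4) <= (1, 2, 4) -> finishes; pool += (2, 2, 2) = (3, 4, 6)
  P9 needs (3, 4, 6) <= (3, 4, 6) -> finishes; pool += (0, 1, 1) = (3, 5, 7)
  P5 needs (2, 1, 7) <= (3, 5, 7) -> finishes; pool += (2, 1, 2) = (5, 6, 9)


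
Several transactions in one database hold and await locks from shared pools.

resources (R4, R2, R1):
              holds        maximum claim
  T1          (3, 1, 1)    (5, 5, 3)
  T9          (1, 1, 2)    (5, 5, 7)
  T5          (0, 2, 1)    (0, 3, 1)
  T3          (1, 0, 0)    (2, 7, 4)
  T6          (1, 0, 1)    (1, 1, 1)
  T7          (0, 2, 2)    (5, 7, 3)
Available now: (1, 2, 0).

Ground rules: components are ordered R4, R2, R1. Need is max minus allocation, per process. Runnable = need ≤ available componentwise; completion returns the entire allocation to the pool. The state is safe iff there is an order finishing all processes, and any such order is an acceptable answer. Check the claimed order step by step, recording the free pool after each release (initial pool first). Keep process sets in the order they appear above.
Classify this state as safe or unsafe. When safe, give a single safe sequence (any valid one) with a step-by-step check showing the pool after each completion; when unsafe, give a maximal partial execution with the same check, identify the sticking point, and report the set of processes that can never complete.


SAFE, for example via the order T6, T5, T1, T7, T9, T3.
Key observation: reading the order forward, T1 is the first process whose need (2, 4, 2) meets the free pool (2, 4, 2) exactly on a resource it requests.
Check, step by step:
  pool = (1, 2, 0)
  T6 needs (0, 1, 0) <= (1, 2, 0) -> finishes; pool += (1, 0, 1) = (2, 2, 1)
  T5 needs (0, 1, 0) <= (2, 2, 1) -> finishes; pool += (0, 2, 1) = (2, 4, 2)
  T1 needs (2, 4, 2) <= (2, 4, 2) -> finishes; pool += (3, 1, 1) = (5, 5, 3)
  T7 needs (5, 5, 1) <= (5, 5, 3) -> finishes; pool += (0, 2, 2) = (5, 7, 5)
  T9 needs (4, 4, 5) <= (5, 7, 5) -> finishes; pool += (1, 1, 2) = (6, 8, 7)
  T3 needs (1, 7, 4) <= (6, 8, 7) -> finishes; pool += (1, 0, 0) = (7, 8, 7)


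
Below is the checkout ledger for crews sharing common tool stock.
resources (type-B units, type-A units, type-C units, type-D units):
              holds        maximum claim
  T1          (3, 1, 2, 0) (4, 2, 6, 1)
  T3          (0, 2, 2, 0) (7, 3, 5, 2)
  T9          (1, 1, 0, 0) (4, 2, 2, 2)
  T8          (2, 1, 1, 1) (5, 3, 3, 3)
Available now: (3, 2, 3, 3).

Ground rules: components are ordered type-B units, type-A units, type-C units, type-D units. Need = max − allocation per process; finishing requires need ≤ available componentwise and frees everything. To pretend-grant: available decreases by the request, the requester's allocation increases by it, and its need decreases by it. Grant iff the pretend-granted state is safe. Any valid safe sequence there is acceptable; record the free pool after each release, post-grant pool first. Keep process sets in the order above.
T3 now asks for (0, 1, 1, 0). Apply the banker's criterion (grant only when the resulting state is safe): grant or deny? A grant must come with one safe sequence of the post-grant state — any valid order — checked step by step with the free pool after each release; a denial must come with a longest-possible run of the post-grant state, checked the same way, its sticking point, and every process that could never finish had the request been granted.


DENY. Granting would leave the state unsafe.
Key observation: after T9, T8 the pool peaks at (6, 3, 3, 4), and each blocked process is short somewhere: T1 on type-C units; T3 on type-B units.
Pretend the grant happened; the run T9, T8 goes as far as possible. Walking it through:
  pool = (3, 1, 2, 3)
  T9 needs (3, 1, 2, 2) <= (3, 1, 2, 3) -> finishes; pool += (1, 1, 0, 0) = (4, 2, 2, 3)
  T8 needs (3, 2, 2, 2) <= (4, 2, 2, 3) -> finishes; pool += (2, 1, 1, 1) = (6, 3, 3, 4)
  blocked: T1 wants (1, 1, 4, 1), pool (6, 3, 3, 4) — not enough type-C units
  blocked: T3 wants (7, 0, 2, 2), pool (6, 3, 3, 4) — not enough type-B units
Processes that could never finish after the grant: T1 and T3.


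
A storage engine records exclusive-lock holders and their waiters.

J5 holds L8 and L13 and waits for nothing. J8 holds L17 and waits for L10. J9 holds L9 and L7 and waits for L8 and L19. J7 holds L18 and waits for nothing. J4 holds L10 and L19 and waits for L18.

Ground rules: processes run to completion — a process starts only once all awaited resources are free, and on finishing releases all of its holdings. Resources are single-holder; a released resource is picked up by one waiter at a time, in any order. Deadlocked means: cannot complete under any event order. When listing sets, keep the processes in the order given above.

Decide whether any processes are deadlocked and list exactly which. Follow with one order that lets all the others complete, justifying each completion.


Nothing here is deadlocked.
Key observation: the wait relation is loop-free; peeling off processes with no waits unwinds the whole state.
One completion order for the rest: J7, J5, J4, J9, J8.
Walking it through:
  J7 waits on nothing -> runs at once and releases L18
  J5 waits on nothing -> runs at once and releases L8 and L13
  run J4 (all its waits — L18 — are resolved); releases L10 and L19
  run J9 (all its waits — L8 and L19 — are resolved); releases L9 and L7
  run J8 (all its waits — L10 — are resolved); releases L17


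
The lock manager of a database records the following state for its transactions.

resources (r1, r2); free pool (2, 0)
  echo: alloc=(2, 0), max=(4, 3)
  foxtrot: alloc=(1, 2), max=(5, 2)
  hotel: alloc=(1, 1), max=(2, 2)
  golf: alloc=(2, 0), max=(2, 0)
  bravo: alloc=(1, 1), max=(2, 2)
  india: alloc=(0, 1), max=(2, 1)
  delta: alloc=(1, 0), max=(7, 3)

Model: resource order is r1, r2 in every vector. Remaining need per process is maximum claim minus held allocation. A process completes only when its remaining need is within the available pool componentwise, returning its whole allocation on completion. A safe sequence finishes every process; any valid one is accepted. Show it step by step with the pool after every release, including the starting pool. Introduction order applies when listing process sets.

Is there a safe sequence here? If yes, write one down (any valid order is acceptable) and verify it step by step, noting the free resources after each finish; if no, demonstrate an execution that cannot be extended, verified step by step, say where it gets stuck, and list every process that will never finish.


SAFE. One safe sequence: golf, foxtrot, bravo, hotel, india, echo, delta.
Key observation: foxtrot marks the first exact bind of the order: its need (4, 0) fits the free (4, 0) with zero slack on a requested resource.
Check, step by step:
  pool = (2, 0)
  golf needs (0, 0) <= (2, 0) -> finishes; pool += (2, 0) = (4, 0)
  foxtrot needs (4, 0) <= (4, 0) -> finishes; pool += (1, 2) = (5, 2)
  bravo needs (1, 1) <= (5, 2) -> finishes; pool += (1, 1) = (6, 3)
  hotel needs (1, 1) <= (6, 3) -> finishes; pool += (1, 1) = (7, 4)
  india needs (2, 0) <= (7, 4) -> finishes; pool += (0, 1) = (7, 5)
  echo needs (2, 3) <= (7, 5) -> finishes; pool += (2, 0) = (9, 5)
  delta needs (6, 3) <= (9, 5) -> finishes; pool += (1, 0) = (10, 5)


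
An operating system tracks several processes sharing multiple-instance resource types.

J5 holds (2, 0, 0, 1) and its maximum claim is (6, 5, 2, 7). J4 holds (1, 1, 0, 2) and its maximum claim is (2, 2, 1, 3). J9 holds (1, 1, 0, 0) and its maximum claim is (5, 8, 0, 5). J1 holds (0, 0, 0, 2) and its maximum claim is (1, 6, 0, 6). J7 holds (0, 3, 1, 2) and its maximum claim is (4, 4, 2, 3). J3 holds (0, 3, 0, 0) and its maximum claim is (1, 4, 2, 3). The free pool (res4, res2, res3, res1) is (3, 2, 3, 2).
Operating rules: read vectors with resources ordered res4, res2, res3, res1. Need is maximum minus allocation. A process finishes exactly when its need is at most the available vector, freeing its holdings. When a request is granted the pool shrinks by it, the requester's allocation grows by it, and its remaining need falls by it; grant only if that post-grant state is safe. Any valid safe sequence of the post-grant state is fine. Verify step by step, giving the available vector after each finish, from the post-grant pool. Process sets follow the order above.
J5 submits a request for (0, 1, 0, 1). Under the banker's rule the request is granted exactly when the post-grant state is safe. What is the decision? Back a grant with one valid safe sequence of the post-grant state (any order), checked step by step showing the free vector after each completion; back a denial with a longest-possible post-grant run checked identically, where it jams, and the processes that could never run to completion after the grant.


GRANT. The post-grant state is safe; one safe sequence: J4, J3, J7, J1, J5, J9.
Key observation: (3, 1, 3, 1) free after granting still covers J4 first, and each release covers the next.
Verifying the post-grant state step by step:
  pool = (3, 1, 3, 1)
  J4: need (1, 1, 1, 1) fits (3, 1, 3, 1); releases (1, 1, 0, 2), pool now (4, 2, 3, 3)
  J3: need (1, 1, 2, 3) fits (4, 2, 3, 3); releases (0, 3, 0, 0), pool now (4, 5, 3, 3)
  J7: need (4, 1, 1, 1) fits (4, 5, 3, 3); releases (0, 3, 1, 2), pool now (4, 8, 4, 5)
  J1: need (1, 6, 0, 4) fits (4, 8, 4, 5); releases (0, 0, 0, 2), pool now (4, 8, 4, 7)
  J5: need (4, 4, 2, 5) fits (4, 8, 4, 7); releases (2, 1, 0, 2), pool now (6, 9, 4, 9)
  J9: need (4, 7, 0, 5) fits (6, 9, 4, 9); releases (1, 1, 0, 0), pool now (7, 10, 4, 9)


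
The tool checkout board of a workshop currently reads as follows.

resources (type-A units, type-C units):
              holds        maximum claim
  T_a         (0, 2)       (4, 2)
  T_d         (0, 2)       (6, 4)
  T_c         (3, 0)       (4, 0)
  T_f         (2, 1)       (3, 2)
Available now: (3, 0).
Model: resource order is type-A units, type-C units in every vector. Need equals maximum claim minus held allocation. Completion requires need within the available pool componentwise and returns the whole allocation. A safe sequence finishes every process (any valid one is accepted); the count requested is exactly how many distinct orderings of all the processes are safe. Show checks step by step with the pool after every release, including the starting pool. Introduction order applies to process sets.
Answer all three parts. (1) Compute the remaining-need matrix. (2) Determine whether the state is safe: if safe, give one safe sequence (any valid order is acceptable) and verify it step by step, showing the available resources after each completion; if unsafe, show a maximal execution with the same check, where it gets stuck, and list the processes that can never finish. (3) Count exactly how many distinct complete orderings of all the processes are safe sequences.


(1) Remaining need (order type-A units, type-C units):
  T_a: (4, 0)
  T_d: (6, 2)
  T_c: (1, 0)
  T_f: (1, 1)
(2) SAFE — a valid safe sequence is T_c, T_a, T_d, T_f.
Key observation: the first exact fit in this order is T_d — it needs (6, 2) with (6, 2) free, meeting a requested resource to the last unit.
Walking it through:
  pool = (3, 0)
  T_c: need (1, 0) fits (3, 0); releases (3, 0), pool now (6, 0)
  T_a: need (4, 0) fits (6, 0); releases (0, 2), pool now (6, 2)
  T_d: need (6, 2) fits (6, 2); releases (0, 2), pool now (6, 4)
  T_f: need (1, 1) fits (6, 4); releases (2, 1), pool now (8, 5)
(3) Exactly 2 of the possible complete orderings are safe sequences.


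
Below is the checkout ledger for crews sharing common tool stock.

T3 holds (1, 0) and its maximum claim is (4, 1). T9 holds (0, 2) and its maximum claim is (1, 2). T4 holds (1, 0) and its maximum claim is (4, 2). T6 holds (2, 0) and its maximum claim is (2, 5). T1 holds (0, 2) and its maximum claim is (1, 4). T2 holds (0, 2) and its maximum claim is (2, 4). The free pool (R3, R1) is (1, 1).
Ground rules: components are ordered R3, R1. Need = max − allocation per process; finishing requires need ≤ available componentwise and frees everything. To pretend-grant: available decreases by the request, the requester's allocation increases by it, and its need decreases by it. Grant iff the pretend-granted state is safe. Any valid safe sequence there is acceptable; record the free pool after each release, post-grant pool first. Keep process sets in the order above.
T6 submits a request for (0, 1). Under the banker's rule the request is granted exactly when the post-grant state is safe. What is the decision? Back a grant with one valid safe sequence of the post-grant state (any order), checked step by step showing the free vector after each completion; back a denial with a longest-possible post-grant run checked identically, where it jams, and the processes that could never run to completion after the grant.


GRANT. The post-grant state is safe; one safe sequence: T9, T1, T6, T4, T2, T3.
Key observation: even at the reduced pool (1, 0), T9 fits immediately, so safety survives the grant.
Verifying the post-grant state step by step:
  pool = (1, 0)
  T9: need (1, 0) fits (1, 0); releases (0, 2), pool now (1, 2)
  T1: need (1, 2) fits (1, 2); releases (0, 2), pool now (1, 4)
  T6: need (0, 4) fits (1, 4); releases (2, 1), pool now (3, 5)
  T4: need (3, 2) fits (3, 5); releases (1, 0), pool now (4, 5)
  T2: need (2, 2) fits (4, 5); releases (0, 2), pool now (4, 7)
  T3: need (3, 1) fits (4, 7); releases (1, 0), pool now (5, 7)


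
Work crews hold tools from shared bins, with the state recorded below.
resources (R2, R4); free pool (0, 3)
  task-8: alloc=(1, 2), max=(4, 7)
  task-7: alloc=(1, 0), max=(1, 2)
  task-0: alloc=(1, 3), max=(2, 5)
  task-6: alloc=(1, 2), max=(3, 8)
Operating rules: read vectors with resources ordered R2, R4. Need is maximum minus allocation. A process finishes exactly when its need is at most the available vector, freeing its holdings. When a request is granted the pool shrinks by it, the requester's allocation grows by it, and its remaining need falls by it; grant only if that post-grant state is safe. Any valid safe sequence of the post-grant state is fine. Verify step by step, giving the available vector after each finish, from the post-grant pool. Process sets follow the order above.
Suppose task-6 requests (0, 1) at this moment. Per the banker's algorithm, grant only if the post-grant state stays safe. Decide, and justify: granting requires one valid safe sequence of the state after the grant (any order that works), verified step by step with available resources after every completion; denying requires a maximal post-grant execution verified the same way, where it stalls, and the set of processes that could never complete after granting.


GRANT: granting preserves safety; a valid post-grant sequence is task-7, task-0, task-6, task-8.
Key observation: after the grant the pool drops to (0, 2), which still lets task-7 finish first and unwind the rest.
Step-by-step check of the post-grant state:
  pool = (0, 2)
  task-7: need (0, 2) fits (0, 2); releases (1, 0), pool now (1, 2)
  task-0: need (1, 2) fits (1, 2); releases (1, 3), pool now (2, 5)
  task-6: need (2, 5) fits (2, 5); releases (1, 3), pool now (3, 8)
  task-8: need (3, 5) fits (3, 8); releases (1, 2), pool now (4, 10)


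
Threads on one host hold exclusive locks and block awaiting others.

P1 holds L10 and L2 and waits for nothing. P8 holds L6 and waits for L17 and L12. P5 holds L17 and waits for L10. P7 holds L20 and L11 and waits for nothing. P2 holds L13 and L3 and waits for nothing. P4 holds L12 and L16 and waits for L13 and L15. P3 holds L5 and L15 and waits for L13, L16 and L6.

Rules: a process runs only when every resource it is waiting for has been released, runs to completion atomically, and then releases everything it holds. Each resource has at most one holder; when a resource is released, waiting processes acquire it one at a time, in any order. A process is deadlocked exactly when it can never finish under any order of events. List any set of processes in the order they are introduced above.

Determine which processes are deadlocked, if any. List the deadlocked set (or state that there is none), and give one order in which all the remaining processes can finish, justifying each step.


Deadlocked set: P8, P4 and P3.
Key observation: along P8 -> P4 -> P3 -> P8, each member waits on what the next one holds — a deadlock; no other process is dragged down with it.
The rest can finish in the order P7, P1, P5, P2.
Check, step by step:
  P7 waits on nothing -> runs at once and releases L20 and L11
  P1 waits on nothing -> runs at once and releases L10 and L2
  P5: everything it awaited (L10) is free; runs, freeing L17
  P2 waits on nothing -> runs at once and releases L13 and L3


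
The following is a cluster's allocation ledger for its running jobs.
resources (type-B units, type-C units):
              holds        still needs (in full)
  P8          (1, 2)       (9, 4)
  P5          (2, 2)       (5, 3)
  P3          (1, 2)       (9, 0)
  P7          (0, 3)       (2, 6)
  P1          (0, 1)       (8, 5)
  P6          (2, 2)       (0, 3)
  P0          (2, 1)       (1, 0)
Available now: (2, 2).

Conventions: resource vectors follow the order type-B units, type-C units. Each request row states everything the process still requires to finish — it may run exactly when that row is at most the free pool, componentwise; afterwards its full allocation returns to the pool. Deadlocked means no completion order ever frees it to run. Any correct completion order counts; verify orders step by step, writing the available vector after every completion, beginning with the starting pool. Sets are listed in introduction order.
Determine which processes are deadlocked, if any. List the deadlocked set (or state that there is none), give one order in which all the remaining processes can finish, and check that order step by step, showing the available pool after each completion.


The deadlocked set is P8 and P3.
Key observation: no order helps: past P0, P6, P5, P1, P7, the free pool tops out at (8, 11), below what each blocked process needs in type-B units.
One completion order for the rest: P0, P6, P5, P1, P7. Check, step by step:
  pool = (2, 2)
  run P0 (needs (1, 0), free (2, 2)); after release of (2, 1) the pool is (4, 3)
  run P6 (needs (0, 3), free (4, 3)); after release of (2, 2) the pool is (6, 5)
  run P5 (needs (5, 3), free (6, 5)); after release of (2, 2) the pool is (8, 7)
  run P1 (needs (8, 5), free (8, 7)); after release of (0, 1) the pool is (8, 8)
  run P7 (needs (2, 6), free (8, 8)); after release of (0, 3) the pool is (8, 11)
The blocked processes can never fit:
  P8 still needs (9, 4) but only (8, 11) is free — short on type-B units
  P3 still needs (9, 0) but only (8, 11) is free — short on type-B units


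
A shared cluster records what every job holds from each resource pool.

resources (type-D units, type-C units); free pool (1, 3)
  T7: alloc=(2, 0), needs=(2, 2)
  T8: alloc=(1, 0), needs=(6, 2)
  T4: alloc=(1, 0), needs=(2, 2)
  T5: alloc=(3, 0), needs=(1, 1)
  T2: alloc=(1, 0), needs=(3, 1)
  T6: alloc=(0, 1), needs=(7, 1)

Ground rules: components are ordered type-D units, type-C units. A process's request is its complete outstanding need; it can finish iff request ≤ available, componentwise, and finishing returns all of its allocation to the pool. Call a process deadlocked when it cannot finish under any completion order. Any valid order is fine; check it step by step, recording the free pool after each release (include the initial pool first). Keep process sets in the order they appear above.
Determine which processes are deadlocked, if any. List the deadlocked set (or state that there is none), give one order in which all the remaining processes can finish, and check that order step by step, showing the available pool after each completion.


No process is deadlocked.
Key observation: starting with T5, each completion frees enough for the next — no one is permanently blocked.
A valid finishing order for the others: T5, T7, T8, T6, T2, T4. Walking it through:
  pool = (1, 3)
  T5 needs (1, 1) <= (1, 3) -> finishes; pool += (3, 0) = (4, 3)
  T7 needs (2, 2) <= (4, 3) -> finishes; pool += (2, 0) = (6, 3)
  T8 needs (6, 2) <= (6, 3) -> finishes; pool += (1, 0) = (7, 3)
  T6 needs (7, 1) <= (7, 3) -> finishes; pool += (0, 1) = (7, 4)
  T2 needs (3, 1) <= (7, 4) -> finishes; pool += (1, 0) = (8, 4)
  T4 needs (2, 2) <= (8, 4) -> finishes; pool += (1, 0) = (9, 4)


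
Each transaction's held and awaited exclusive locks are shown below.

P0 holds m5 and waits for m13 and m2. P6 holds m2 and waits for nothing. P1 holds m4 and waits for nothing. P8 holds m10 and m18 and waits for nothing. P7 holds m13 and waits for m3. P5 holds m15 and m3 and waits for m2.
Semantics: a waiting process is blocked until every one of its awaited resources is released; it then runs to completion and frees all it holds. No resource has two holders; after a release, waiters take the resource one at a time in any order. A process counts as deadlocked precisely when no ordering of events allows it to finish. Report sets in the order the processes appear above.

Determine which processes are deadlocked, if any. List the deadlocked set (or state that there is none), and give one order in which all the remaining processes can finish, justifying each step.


The deadlocked set is empty.
Key observation: all waits point, directly or indirectly, at processes that can finish, so nothing is permanently blocked.
The rest can finish in the order P8, P6, P5, P1, P7, P0.
Verifying each step:
  P8 waits on nothing -> runs at once and releases m10 and m18
  P6 waits on nothing -> runs at once and releases m2
  P5: everything it awaited (m2) is free; runs, freeing m15 and m3
  P1 waits on nothing -> runs at once and releases m4
  P7: everything it awaited (m3) is free; runs, freeing m13
  P0: everything it awaited (m13 and m2) is free; runs, freeing m5


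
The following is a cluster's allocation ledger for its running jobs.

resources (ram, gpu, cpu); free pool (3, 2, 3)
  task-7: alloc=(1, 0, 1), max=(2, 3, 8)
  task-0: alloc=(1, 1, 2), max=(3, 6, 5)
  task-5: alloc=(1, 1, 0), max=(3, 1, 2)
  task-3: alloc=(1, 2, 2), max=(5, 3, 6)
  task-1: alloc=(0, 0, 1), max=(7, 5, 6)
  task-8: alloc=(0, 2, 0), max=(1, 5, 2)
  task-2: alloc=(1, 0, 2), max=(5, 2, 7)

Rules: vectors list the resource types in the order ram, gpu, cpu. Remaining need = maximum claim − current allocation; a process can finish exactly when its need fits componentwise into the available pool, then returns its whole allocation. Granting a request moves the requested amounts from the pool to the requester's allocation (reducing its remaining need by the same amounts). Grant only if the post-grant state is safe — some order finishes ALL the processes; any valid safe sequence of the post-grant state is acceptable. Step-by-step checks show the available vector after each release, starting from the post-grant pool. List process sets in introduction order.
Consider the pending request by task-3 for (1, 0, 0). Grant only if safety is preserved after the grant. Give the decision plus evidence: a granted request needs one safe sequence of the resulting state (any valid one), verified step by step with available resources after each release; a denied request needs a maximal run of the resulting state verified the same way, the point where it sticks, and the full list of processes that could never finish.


GRANT — the state after the grant stays safe, e.g. via task-5, task-8, task-0, task-3, task-2, task-7, task-1.
Key observation: (2, 2, 3) free after granting still covers task-5 first, and each release covers the next.
Step-by-step check of the post-grant state:
  pool = (2, 2, 3)
  task-5 needs (2, 0, 2) <= (2, 2, 3) -> finishes; pool += (1, 1, 0) = (3, 3, 3)
  task-8 needs (1, 3, 2) <= (3, 3, 3) -> finishes; pool += (0, 2, 0) = (3, 5, 3)
  task-0 needs (2, 5, 3) <= (3, 5, 3) -> finishes; pool += (1, 1, 2) = (4, 6, 5)
  task-3 needs (3, 1, 4) <= (4, 6, 5) -> finishes; pool += (2, 2, 2) = (6, 8, 7)
  task-2 needs (4, 2, 5) <= (6, 8, 7) -> finishes; pool += (1, 0, 2) = (7, 8, 9)
  task-7 needs (1, 3, 7) <= (7, 8, 9) -> finishes; pool += (1, 0, 1) = (8, 8, 10)
  task-1 needs (7, 5, 5) <= (8, 8, 10) -> finishes; pool += (0, 0, 1) = (8, 8, 11)


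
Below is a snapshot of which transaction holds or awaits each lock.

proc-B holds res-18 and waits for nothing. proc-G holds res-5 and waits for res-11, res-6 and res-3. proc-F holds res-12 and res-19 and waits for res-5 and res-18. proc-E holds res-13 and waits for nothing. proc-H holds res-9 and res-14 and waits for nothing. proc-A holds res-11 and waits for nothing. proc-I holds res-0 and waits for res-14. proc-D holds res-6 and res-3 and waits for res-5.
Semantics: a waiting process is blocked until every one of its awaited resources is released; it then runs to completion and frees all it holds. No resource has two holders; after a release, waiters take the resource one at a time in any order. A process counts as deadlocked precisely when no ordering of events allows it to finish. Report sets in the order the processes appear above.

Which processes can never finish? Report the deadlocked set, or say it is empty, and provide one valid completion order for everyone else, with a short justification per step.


Deadlocked set: proc-G, proc-F and proc-D.
Key observation: the knot is the closed ring of waits proc-G -> proc-D -> proc-G; proc-F waits into the deadlock from upstream.
The rest can finish in the order proc-E, proc-B, proc-A, proc-H, proc-I.
Step-by-step check:
  run proc-E (it waits on nothing); releases res-13
  run proc-B (it waits on nothing); releases res-18
  run proc-A (it waits on nothing); releases res-11
  run proc-H (it waits on nothing); releases res-9 and res-14
  run proc-I (all its waits — res-14 — are resolved); releases res-0
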